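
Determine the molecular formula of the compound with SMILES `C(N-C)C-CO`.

C4H11NO

Heavy atoms from the SMILES: 4 C, 1 N, 1 O.
Implicit hydrogens by atom environment:
  3 × C: 2 H each → 6
  1 × C: 3 H
  1 × N: 1 H
  1 × O: 1 H
  Total hydrogens = 11.
Molecular formula: C4H11NO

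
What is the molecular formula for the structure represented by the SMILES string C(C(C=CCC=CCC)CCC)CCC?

C15H28

Heavy atoms from the SMILES: 15 C.
Implicit hydrogens by atom environment:
  7 × C: 2 H each → 14
  5 × C: 1 H each → 5
  3 × C: 3 H each → 9
  Total hydrogens = 28.
Molecular formula: C15H28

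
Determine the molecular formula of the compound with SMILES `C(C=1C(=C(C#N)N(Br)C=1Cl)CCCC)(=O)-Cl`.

Heavy atoms from the SMILES: 1 Br, 10 C, 2 Cl, 2 N, 1 O.
Implicit hydrogens by atom environment:
  4 × C (aromatic): no H
  3 × C: 2 H each → 6
  2 × C: no H
  2 × Cl: no H
  1 × Br: no H
  1 × C: 3 H
  1 × N (aromatic): no H
  1 × N: no H
  1 × O: no H
  Total hydrogens = 9.
Molecular formula: C10H9BrCl2N2O

C10H9BrCl2N2O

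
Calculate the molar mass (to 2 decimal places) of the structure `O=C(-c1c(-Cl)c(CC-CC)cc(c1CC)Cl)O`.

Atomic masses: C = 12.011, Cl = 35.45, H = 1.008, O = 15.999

275.17

Molecular formula: C13H16Cl2O2.
M = 13×12.011 + 2×35.45 + 16×1.008 + 2×15.999 = 275.17 g/mol.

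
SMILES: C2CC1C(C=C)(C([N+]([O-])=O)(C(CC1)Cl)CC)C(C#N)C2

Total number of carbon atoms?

The symbol for carbon appears 15 times in the SMILES. (Cl is a single chlorine, not C + l.)

15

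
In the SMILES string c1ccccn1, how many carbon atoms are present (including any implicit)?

5

The symbol for carbon appears 5 times in the SMILES. Lowercase c denotes aromatic carbon and counts toward C.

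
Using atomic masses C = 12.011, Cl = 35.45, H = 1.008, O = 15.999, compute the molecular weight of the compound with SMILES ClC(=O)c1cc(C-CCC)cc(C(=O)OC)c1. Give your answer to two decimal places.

254.71

Molecular formula: C13H15ClO3.
M = 13×12.011 + 1×35.45 + 15×1.008 + 3×15.999 = 254.71 g/mol.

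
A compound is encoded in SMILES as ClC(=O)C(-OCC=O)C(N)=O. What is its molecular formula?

Heavy atoms from the SMILES: 5 C, 1 Cl, 1 N, 4 O.
Implicit hydrogens by atom environment:
  4 × O: no H
  2 × C: 1 H each → 2
  2 × C: no H
  1 × C: 2 H
  1 × Cl: no H
  1 × N: 2 H
  Total hydrogens = 6.
Molecular formula: C5H6ClNO4

C5H6ClNO4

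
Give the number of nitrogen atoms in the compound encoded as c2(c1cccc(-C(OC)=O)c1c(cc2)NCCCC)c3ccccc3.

1

The symbol for nitrogen appears 1 time in the SMILES.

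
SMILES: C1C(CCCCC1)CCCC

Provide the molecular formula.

Heavy atoms from the SMILES: 11 C.
Implicit hydrogens by atom environment:
  9 × C: 2 H each → 18
  1 × C: 3 H
  1 × C: 1 H
  Total hydrogens = 22.
Molecular formula: C11H22

C11H22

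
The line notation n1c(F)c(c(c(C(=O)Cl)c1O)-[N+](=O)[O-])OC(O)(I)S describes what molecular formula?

C7H3ClFIN2O6S

Heavy atoms from the SMILES: 7 C, 1 Cl, 1 F, 1 I, 2 N, 6 O, 1 S.
Implicit hydrogens by atom environment:
  5 × C (aromatic): no H
  3 × O: no H
  2 × C: no H
  2 × O: 1 H each → 2
  1 × Cl: no H
  1 × F: no H
  1 × I: no H
  1 × N (aromatic): no H
  1 × N (charge +1): no H
  1 × O (charge -1): no H
  1 × S: 1 H
  Total hydrogens = 3.
Molecular formula: C7H3ClFIN2O6S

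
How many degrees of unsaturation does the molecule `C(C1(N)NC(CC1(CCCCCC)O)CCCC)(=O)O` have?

2

Molecular formula from the SMILES: C15H30N2O3.
DoU = (2C + 2 + N − H − X)/2 = (2·15 + 2 + 2 − 30 − 0)/2 = 4/2 = 2.
(Structurally: 1 ring(s) + 1 π bond(s) = 2.)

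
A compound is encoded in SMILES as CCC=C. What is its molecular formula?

C4H8

Heavy atoms from the SMILES: 4 C.
Implicit hydrogens by atom environment:
  2 × C: 2 H each → 4
  1 × C: 3 H
  1 × C: 1 H
  Total hydrogens = 8.
Molecular formula: C4H8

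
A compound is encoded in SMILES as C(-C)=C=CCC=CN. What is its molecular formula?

Heavy atoms from the SMILES: 7 C, 1 N.
Implicit hydrogens by atom environment:
  4 × C: 1 H each → 4
  1 × C: 3 H
  1 × C: 2 H
  1 × C: no H
  1 × N: 2 H
  Total hydrogens = 11.
Molecular formula: C7H11N

C7H11N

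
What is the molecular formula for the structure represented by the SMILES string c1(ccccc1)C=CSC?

Heavy atoms from the SMILES: 9 C, 1 S.
Implicit hydrogens by atom environment:
  5 × C (aromatic): 1 H each → 5
  2 × C: 1 H each → 2
  1 × C: 3 H
  1 × C (aromatic): no H
  1 × S: no H
  Total hydrogens = 10.
Molecular formula: C9H10S

C9H10S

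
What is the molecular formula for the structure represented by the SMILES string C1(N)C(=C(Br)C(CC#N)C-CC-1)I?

C9H12BrIN2

Heavy atoms from the SMILES: 1 Br, 9 C, 1 I, 2 N.
Implicit hydrogens by atom environment:
  4 × C: 2 H each → 8
  3 × C: no H
  2 × C: 1 H each → 2
  1 × Br: no H
  1 × I: no H
  1 × N: 2 H
  1 × N: no H
  Total hydrogens = 12.
Molecular formula: C9H12BrIN2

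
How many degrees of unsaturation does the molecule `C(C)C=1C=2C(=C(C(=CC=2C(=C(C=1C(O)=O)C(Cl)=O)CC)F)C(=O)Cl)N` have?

10

Molecular formula from the SMILES: C17H14Cl2FNO4.
DoU = (2C + 2 + N − H − X)/2 = (2·17 + 2 + 1 − 14 − 3)/2 = 20/2 = 10.
(Structurally: 2 ring(s) + 8 π bond(s) = 10.)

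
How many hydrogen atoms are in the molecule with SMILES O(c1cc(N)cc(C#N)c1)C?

Hydrogens are implicit in SMILES; fill each atom to its normal valence:
  3 × C (aromatic): 1 H each → 3
  3 × C (aromatic): no H
  1 × C: 3 H
  1 × C: no H
  1 × N: 2 H
  1 × N: no H
  1 × O: no H
  Total hydrogens = 8.

8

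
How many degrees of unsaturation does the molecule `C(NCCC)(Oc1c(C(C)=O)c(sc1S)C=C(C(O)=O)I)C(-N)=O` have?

Molecular formula from the SMILES: C14H17IN2O5S2.
DoU = (2C + 2 + N − H − X)/2 = (2·14 + 2 + 2 − 17 − 1)/2 = 14/2 = 7.
(Structurally: 1 ring(s) + 6 π bond(s) = 7.)

7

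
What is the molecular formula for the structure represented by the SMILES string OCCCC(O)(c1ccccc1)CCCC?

C14H22O2

Heavy atoms from the SMILES: 14 C, 2 O.
Implicit hydrogens by atom environment:
  6 × C: 2 H each → 12
  5 × C (aromatic): 1 H each → 5
  2 × O: 1 H each → 2
  1 × C: 3 H
  1 × C: no H
  1 × C (aromatic): no H
  Total hydrogens = 22.
Molecular formula: C14H22O2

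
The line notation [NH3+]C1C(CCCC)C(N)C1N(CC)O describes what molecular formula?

C10H24N3O+

Heavy atoms from the SMILES: 10 C, 3 N, 1 O.
Implicit hydrogens by atom environment:
  4 × C: 2 H each → 8
  4 × C: 1 H each → 4
  2 × C: 3 H each → 6
  1 × N (charge +1): 3 H
  1 × N: 2 H
  1 × N: no H
  1 × O: 1 H
  Total hydrogens = 24.
Net charge +1.
Molecular formula: C10H24N3O+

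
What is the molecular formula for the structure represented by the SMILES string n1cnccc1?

Heavy atoms from the SMILES: 4 C, 2 N.
Implicit hydrogens by atom environment:
  4 × C (aromatic): 1 H each → 4
  2 × N (aromatic): no H
  Total hydrogens = 4.
Molecular formula: C4H4N2

C4H4N2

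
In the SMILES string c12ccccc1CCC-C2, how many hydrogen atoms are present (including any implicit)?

12

Hydrogens are implicit in SMILES; fill each atom to its normal valence:
  4 × C: 2 H each → 8
  4 × C (aromatic): 1 H each → 4
  2 × C (aromatic): no H
  Total hydrogens = 12.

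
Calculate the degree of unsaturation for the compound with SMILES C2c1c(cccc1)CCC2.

Molecular formula from the SMILES: C10H12.
DoU = (2C + 2 + N − H − X)/2 = (2·10 + 2 + 0 − 12 − 0)/2 = 10/2 = 5.
(Structurally: 2 ring(s) + 3 π bond(s) = 5.)

5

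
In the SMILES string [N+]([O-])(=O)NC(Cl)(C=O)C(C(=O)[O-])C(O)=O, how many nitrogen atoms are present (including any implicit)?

The symbol for nitrogen appears 2 times in the SMILES.

2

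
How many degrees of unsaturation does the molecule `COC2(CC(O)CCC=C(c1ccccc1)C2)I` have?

Molecular formula from the SMILES: C15H19IO2.
DoU = (2C + 2 + N − H − X)/2 = (2·15 + 2 + 0 − 19 − 1)/2 = 12/2 = 6.
(Structurally: 2 ring(s) + 4 π bond(s) = 6.)

6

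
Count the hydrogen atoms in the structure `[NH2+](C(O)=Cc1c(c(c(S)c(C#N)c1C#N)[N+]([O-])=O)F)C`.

Hydrogens are implicit in SMILES; fill each atom to its normal valence:
  6 × C (aromatic): no H
  3 × C: no H
  2 × N: no H
  1 × C: 3 H
  1 × C: 1 H
  1 × F: no H
  1 × N (charge +1): 2 H
  1 × N (charge +1): no H
  1 × O: 1 H
  1 × O: no H
  1 × O (charge -1): no H
  1 × S: 1 H
  Total hydrogens = 8.

8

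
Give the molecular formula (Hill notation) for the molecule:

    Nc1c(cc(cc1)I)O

C6H6INO

Heavy atoms from the SMILES: 6 C, 1 I, 1 N, 1 O.
Implicit hydrogens by atom environment:
  3 × C (aromatic): 1 H each → 3
  3 × C (aromatic): no H
  1 × I: no H
  1 × N: 2 H
  1 × O: 1 H
  Total hydrogens = 6.
Molecular formula: C6H6INO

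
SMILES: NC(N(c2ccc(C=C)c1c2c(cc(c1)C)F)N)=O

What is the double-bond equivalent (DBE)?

9

Molecular formula from the SMILES: C14H14FN3O.
DoU = (2C + 2 + N − H − X)/2 = (2·14 + 2 + 3 − 14 − 1)/2 = 18/2 = 9.
(Structurally: 2 ring(s) + 7 π bond(s) = 9.)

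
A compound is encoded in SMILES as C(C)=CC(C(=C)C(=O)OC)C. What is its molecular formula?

C9H14O2

Heavy atoms from the SMILES: 9 C, 2 O.
Implicit hydrogens by atom environment:
  3 × C: 3 H each → 9
  3 × C: 1 H each → 3
  2 × C: no H
  2 × O: no H
  1 × C: 2 H
  Total hydrogens = 14.
Molecular formula: C9H14O2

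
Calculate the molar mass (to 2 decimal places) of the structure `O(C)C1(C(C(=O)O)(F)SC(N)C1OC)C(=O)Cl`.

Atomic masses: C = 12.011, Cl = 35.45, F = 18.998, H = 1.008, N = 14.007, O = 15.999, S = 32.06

287.69

Molecular formula: C8H11ClFNO5S.
M = 8×12.011 + 1×35.45 + 1×18.998 + 11×1.008 + 1×14.007 + 5×15.999 + 1×32.06 = 287.69 g/mol.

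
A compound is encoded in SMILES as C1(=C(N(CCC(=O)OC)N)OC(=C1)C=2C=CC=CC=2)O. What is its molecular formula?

C14H16N2O4

Heavy atoms from the SMILES: 14 C, 2 N, 4 O.
Implicit hydrogens by atom environment:
  6 × C (aromatic): 1 H each → 6
  4 × C (aromatic): no H
  2 × C: 2 H each → 4
  2 × O: no H
  1 × C: 3 H
  1 × C: no H
  1 × N: 2 H
  1 × N: no H
  1 × O: 1 H
  1 × O (aromatic): no H
  Total hydrogens = 16.
Molecular formula: C14H16N2O4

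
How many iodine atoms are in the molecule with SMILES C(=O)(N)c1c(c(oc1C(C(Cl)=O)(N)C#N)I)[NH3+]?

The symbol for iodine appears 1 time in the SMILES.

1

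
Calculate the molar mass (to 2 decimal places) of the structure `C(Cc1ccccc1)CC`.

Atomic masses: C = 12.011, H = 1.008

134.22

Molecular formula: C10H14.
M = 10×12.011 + 14×1.008 = 134.22 g/mol.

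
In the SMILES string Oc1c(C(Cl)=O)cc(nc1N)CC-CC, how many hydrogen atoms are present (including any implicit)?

Hydrogens are implicit in SMILES; fill each atom to its normal valence:
  4 × C (aromatic): no H
  3 × C: 2 H each → 6
  1 × C: 3 H
  1 × C (aromatic): 1 H
  1 × C: no H
  1 × Cl: no H
  1 × N: 2 H
  1 × N (aromatic): no H
  1 × O: 1 H
  1 × O: no H
  Total hydrogens = 13.

13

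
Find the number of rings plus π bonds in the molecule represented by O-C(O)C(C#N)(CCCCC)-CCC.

2

Molecular formula from the SMILES: C11H21NO2.
DoU = (2C + 2 + N − H − X)/2 = (2·11 + 2 + 1 − 21 − 0)/2 = 4/2 = 2.
(Structurally: 0 ring(s) + 2 π bond(s) = 2.)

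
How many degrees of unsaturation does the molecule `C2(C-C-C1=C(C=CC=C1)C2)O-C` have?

Molecular formula from the SMILES: C11H14O.
DoU = (2C + 2 + N − H − X)/2 = (2·11 + 2 + 0 − 14 − 0)/2 = 10/2 = 5.
(Structurally: 2 ring(s) + 3 π bond(s) = 5.)

5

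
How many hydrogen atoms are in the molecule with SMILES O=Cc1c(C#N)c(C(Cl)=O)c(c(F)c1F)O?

2

Hydrogens are implicit in SMILES; fill each atom to its normal valence:
  6 × C (aromatic): no H
  2 × C: no H
  2 × F: no H
  2 × O: no H
  1 × C: 1 H
  1 × Cl: no H
  1 × N: no H
  1 × O: 1 H
  Total hydrogens = 2.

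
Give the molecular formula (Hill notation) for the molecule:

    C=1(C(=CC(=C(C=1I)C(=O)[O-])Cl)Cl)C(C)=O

Heavy atoms from the SMILES: 9 C, 2 Cl, 1 I, 3 O.
Implicit hydrogens by atom environment:
  5 × C (aromatic): no H
  2 × C: no H
  2 × Cl: no H
  2 × O: no H
  1 × C: 3 H
  1 × C (aromatic): 1 H
  1 × I: no H
  1 × O (charge -1): no H
  Total hydrogens = 4.
Net charge -1.
Molecular formula: C9H4Cl2IO3-

C9H4Cl2IO3-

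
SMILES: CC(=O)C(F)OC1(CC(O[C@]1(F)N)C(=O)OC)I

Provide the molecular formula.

C9H12F2INO5

Heavy atoms from the SMILES: 9 C, 2 F, 1 I, 1 N, 5 O.
Implicit hydrogens by atom environment:
  5 × O: no H
  4 × C: no H
  2 × C: 3 H each → 6
  2 × C: 1 H each → 2
  2 × F: no H
  1 × C: 2 H
  1 × I: no H
  1 × N: 2 H
  Total hydrogens = 12.
Molecular formula: C9H12F2INO5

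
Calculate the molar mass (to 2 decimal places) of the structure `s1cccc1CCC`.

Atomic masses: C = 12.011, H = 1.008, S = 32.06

126.22

Molecular formula: C7H10S.
M = 7×12.011 + 10×1.008 + 1×32.06 = 126.22 g/mol.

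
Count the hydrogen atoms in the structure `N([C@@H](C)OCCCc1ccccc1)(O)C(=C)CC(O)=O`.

Hydrogens are implicit in SMILES; fill each atom to its normal valence:
  5 × C: 2 H each → 10
  5 × C (aromatic): 1 H each → 5
  2 × C: no H
  2 × O: 1 H each → 2
  2 × O: no H
  1 × C: 3 H
  1 × C: 1 H
  1 × C (aromatic): no H
  1 × N: no H
  Total hydrogens = 21.

21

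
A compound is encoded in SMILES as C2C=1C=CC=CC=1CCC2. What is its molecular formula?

Heavy atoms from the SMILES: 10 C.
Implicit hydrogens by atom environment:
  4 × C: 2 H each → 8
  4 × C (aromatic): 1 H each → 4
  2 × C (aromatic): no H
  Total hydrogens = 12.
Molecular formula: C10H12

C10H12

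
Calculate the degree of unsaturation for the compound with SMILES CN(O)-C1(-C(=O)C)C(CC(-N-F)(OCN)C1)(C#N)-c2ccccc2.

8

Molecular formula from the SMILES: C16H21FN4O3.
DoU = (2C + 2 + N − H − X)/2 = (2·16 + 2 + 4 − 21 − 1)/2 = 16/2 = 8.
(Structurally: 2 ring(s) + 6 π bond(s) = 8.)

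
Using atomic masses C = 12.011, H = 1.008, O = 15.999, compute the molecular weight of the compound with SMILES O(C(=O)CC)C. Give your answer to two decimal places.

Molecular formula: C4H8O2.
M = 4×12.011 + 8×1.008 + 2×15.999 = 88.11 g/mol.

88.11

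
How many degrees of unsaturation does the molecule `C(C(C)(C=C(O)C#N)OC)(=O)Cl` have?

Molecular formula from the SMILES: C7H8ClNO3.
DoU = (2C + 2 + N − H − X)/2 = (2·7 + 2 + 1 − 8 − 1)/2 = 8/2 = 4.
(Structurally: 0 ring(s) + 4 π bond(s) = 4.)

4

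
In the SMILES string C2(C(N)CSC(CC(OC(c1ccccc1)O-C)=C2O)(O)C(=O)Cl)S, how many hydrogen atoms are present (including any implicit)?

Hydrogens are implicit in SMILES; fill each atom to its normal valence:
  5 × C (aromatic): 1 H each → 5
  4 × C: no H
  3 × C: 1 H each → 3
  3 × O: no H
  2 × C: 2 H each → 4
  2 × O: 1 H each → 2
  1 × C: 3 H
  1 × C (aromatic): no H
  1 × Cl: no H
  1 × N: 2 H
  1 × S: 1 H
  1 × S: no H
  Total hydrogens = 20.

20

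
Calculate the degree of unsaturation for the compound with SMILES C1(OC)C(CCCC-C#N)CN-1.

Molecular formula from the SMILES: C9H16N2O.
DoU = (2C + 2 + N − H − X)/2 = (2·9 + 2 + 2 − 16 − 0)/2 = 6/2 = 3.
(Structurally: 1 ring(s) + 2 π bond(s) = 3.)

3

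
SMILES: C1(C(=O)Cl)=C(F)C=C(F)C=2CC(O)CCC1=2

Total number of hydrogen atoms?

9

Hydrogens are implicit in SMILES; fill each atom to its normal valence:
  5 × C (aromatic): no H
  3 × C: 2 H each → 6
  2 × F: no H
  1 × C (aromatic): 1 H
  1 × C: 1 H
  1 × C: no H
  1 × Cl: no H
  1 × O: 1 H
  1 × O: no H
  Total hydrogens = 9.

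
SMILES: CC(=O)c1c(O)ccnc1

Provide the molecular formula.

Heavy atoms from the SMILES: 7 C, 1 N, 2 O.
Implicit hydrogens by atom environment:
  3 × C (aromatic): 1 H each → 3
  2 × C (aromatic): no H
  1 × C: 3 H
  1 × C: no H
  1 × N (aromatic): no H
  1 × O: 1 H
  1 × O: no H
  Total hydrogens = 7.
Molecular formula: C7H7NO2

C7H7NO2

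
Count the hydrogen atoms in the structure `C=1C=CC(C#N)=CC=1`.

5

Hydrogens are implicit in SMILES; fill each atom to its normal valence:
  5 × C (aromatic): 1 H each → 5
  1 × C (aromatic): no H
  1 × C: no H
  1 × N: no H
  Total hydrogens = 5.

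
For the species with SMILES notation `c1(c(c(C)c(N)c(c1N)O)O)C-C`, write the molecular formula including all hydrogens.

C9H14N2O2

Heavy atoms from the SMILES: 9 C, 2 N, 2 O.
Implicit hydrogens by atom environment:
  6 × C (aromatic): no H
  2 × C: 3 H each → 6
  2 × N: 2 H each → 4
  2 × O: 1 H each → 2
  1 × C: 2 H
  Total hydrogens = 14.
Molecular formula: C9H14N2O2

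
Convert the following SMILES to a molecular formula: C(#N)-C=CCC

C5H7N

Heavy atoms from the SMILES: 5 C, 1 N.
Implicit hydrogens by atom environment:
  2 × C: 1 H each → 2
  1 × C: 3 H
  1 × C: 2 H
  1 × C: no H
  1 × N: no H
  Total hydrogens = 7.
Molecular formula: C5H7N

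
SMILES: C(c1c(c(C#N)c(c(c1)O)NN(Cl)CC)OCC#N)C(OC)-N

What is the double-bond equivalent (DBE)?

8

Molecular formula from the SMILES: C14H18ClN5O3.
DoU = (2C + 2 + N − H − X)/2 = (2·14 + 2 + 5 − 18 − 1)/2 = 16/2 = 8.
(Structurally: 1 ring(s) + 7 π bond(s) = 8.)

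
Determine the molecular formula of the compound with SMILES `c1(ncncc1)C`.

Heavy atoms from the SMILES: 5 C, 2 N.
Implicit hydrogens by atom environment:
  3 × C (aromatic): 1 H each → 3
  2 × N (aromatic): no H
  1 × C: 3 H
  1 × C (aromatic): no H
  Total hydrogens = 6.
Molecular formula: C5H6N2

C5H6N2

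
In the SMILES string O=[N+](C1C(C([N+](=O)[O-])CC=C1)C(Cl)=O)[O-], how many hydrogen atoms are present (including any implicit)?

Hydrogens are implicit in SMILES; fill each atom to its normal valence:
  5 × C: 1 H each → 5
  3 × O: no H
  2 × N (charge +1): no H
  2 × O (charge -1): no H
  1 × C: 2 H
  1 × C: no H
  1 × Cl: no H
  Total hydrogens = 7.

7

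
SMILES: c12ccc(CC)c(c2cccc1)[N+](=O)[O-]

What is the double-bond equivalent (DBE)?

8

Molecular formula from the SMILES: C12H11NO2.
DoU = (2C + 2 + N − H − X)/2 = (2·12 + 2 + 1 − 11 − 0)/2 = 16/2 = 8.
(Structurally: 2 ring(s) + 6 π bond(s) = 8.)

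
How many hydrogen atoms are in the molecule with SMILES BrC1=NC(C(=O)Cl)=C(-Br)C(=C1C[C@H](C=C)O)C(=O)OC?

10

Hydrogens are implicit in SMILES; fill each atom to its normal valence:
  5 × C (aromatic): no H
  3 × O: no H
  2 × Br: no H
  2 × C: 2 H each → 4
  2 × C: 1 H each → 2
  2 × C: no H
  1 × C: 3 H
  1 × Cl: no H
  1 × N (aromatic): no H
  1 × O: 1 H
  Total hydrogens = 10.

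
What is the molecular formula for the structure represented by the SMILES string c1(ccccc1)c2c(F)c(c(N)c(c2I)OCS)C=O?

C14H11FINO2S

Heavy atoms from the SMILES: 14 C, 1 F, 1 I, 1 N, 2 O, 1 S.
Implicit hydrogens by atom environment:
  7 × C (aromatic): no H
  5 × C (aromatic): 1 H each → 5
  2 × O: no H
  1 × C: 2 H
  1 × C: 1 H
  1 × F: no H
  1 × I: no H
  1 × N: 2 H
  1 × S: 1 H
  Total hydrogens = 11.
Molecular formula: C14H11FINO2S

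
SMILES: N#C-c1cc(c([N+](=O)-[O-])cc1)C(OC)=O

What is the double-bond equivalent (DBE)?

Molecular formula from the SMILES: C9H6N2O4.
DoU = (2C + 2 + N − H − X)/2 = (2·9 + 2 + 2 − 6 − 0)/2 = 16/2 = 8.
(Structurally: 1 ring(s) + 7 π bond(s) = 8.)

8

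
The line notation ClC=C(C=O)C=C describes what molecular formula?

Heavy atoms from the SMILES: 5 C, 1 Cl, 1 O.
Implicit hydrogens by atom environment:
  3 × C: 1 H each → 3
  1 × C: 2 H
  1 × C: no H
  1 × Cl: no H
  1 × O: no H
  Total hydrogens = 5.
Molecular formula: C5H5ClO

C5H5ClO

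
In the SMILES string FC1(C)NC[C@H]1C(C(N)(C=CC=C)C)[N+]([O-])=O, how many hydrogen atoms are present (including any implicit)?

18

Hydrogens are implicit in SMILES; fill each atom to its normal valence:
  5 × C: 1 H each → 5
  2 × C: 3 H each → 6
  2 × C: 2 H each → 4
  2 × C: no H
  1 × F: no H
  1 × N: 2 H
  1 × N: 1 H
  1 × N (charge +1): no H
  1 × O: no H
  1 × O (charge -1): no H
  Total hydrogens = 18.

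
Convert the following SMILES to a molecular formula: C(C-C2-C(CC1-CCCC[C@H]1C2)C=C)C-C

Heavy atoms from the SMILES: 16 C.
Implicit hydrogens by atom environment:
  10 × C: 2 H each → 20
  5 × C: 1 H each → 5
  1 × C: 3 H
  Total hydrogens = 28.
Molecular formula: C16H28

C16H28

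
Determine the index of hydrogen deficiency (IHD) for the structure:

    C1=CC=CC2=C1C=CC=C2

7

Molecular formula from the SMILES: C10H8.
DoU = (2C + 2 + N − H − X)/2 = (2·10 + 2 + 0 − 8 − 0)/2 = 14/2 = 7.
(Structurally: 2 ring(s) + 5 π bond(s) = 7.)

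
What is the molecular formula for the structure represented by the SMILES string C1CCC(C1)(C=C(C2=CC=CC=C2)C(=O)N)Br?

C14H16BrNO

Heavy atoms from the SMILES: 1 Br, 14 C, 1 N, 1 O.
Implicit hydrogens by atom environment:
  5 × C (aromatic): 1 H each → 5
  4 × C: 2 H each → 8
  3 × C: no H
  1 × Br: no H
  1 × C: 1 H
  1 × C (aromatic): no H
  1 × N: 2 H
  1 × O: no H
  Total hydrogens = 16.
Molecular formula: C14H16BrNO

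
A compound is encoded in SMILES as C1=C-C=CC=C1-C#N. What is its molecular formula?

Heavy atoms from the SMILES: 7 C, 1 N.
Implicit hydrogens by atom environment:
  5 × C (aromatic): 1 H each → 5
  1 × C (aromatic): no H
  1 × C: no H
  1 × N: no H
  Total hydrogens = 5.
Molecular formula: C7H5N

C7H5N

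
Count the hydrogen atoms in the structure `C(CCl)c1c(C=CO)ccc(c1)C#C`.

Hydrogens are implicit in SMILES; fill each atom to its normal valence:
  3 × C (aromatic): 1 H each → 3
  3 × C: 1 H each → 3
  3 × C (aromatic): no H
  2 × C: 2 H each → 4
  1 × C: no H
  1 × Cl: no H
  1 × O: 1 H
  Total hydrogens = 11.

11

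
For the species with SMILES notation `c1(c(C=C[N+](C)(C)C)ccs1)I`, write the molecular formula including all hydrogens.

Heavy atoms from the SMILES: 9 C, 1 I, 1 N, 1 S.
Implicit hydrogens by atom environment:
  3 × C: 3 H each → 9
  2 × C (aromatic): 1 H each → 2
  2 × C: 1 H each → 2
  2 × C (aromatic): no H
  1 × I: no H
  1 × N (charge +1): no H
  1 × S (aromatic): no H
  Total hydrogens = 13.
Net charge +1.
Molecular formula: C9H13INS+

C9H13INS+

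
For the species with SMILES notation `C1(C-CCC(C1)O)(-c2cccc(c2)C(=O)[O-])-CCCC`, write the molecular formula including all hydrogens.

Heavy atoms from the SMILES: 17 C, 3 O.
Implicit hydrogens by atom environment:
  7 × C: 2 H each → 14
  4 × C (aromatic): 1 H each → 4
  2 × C: no H
  2 × C (aromatic): no H
  1 × C: 3 H
  1 × C: 1 H
  1 × O: 1 H
  1 × O: no H
  1 × O (charge -1): no H
  Total hydrogens = 23.
Net charge -1.
Molecular formula: C17H23O3-

C17H23O3-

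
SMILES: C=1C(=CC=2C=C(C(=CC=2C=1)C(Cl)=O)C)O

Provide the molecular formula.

Heavy atoms from the SMILES: 12 C, 1 Cl, 2 O.
Implicit hydrogens by atom environment:
  5 × C (aromatic): 1 H each → 5
  5 × C (aromatic): no H
  1 × C: 3 H
  1 × C: no H
  1 × Cl: no H
  1 × O: 1 H
  1 × O: no H
  Total hydrogens = 9.
Molecular formula: C12H9ClO2

C12H9ClO2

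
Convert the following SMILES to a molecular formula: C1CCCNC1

Heavy atoms from the SMILES: 5 C, 1 N.
Implicit hydrogens by atom environment:
  5 × C: 2 H each → 10
  1 × N: 1 H
  Total hydrogens = 11.
Molecular formula: C5H11N

C5H11N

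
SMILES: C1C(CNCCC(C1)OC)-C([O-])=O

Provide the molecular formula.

Heavy atoms from the SMILES: 9 C, 1 N, 3 O.
Implicit hydrogens by atom environment:
  5 × C: 2 H each → 10
  2 × C: 1 H each → 2
  2 × O: no H
  1 × C: 3 H
  1 × C: no H
  1 × N: 1 H
  1 × O (charge -1): no H
  Total hydrogens = 16.
Net charge -1.
Molecular formula: C9H16NO3-

C9H16NO3-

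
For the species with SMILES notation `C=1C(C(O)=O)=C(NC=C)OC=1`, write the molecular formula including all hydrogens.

C7H7NO3

Heavy atoms from the SMILES: 7 C, 1 N, 3 O.
Implicit hydrogens by atom environment:
  2 × C (aromatic): 1 H each → 2
  2 × C (aromatic): no H
  1 × C: 2 H
  1 × C: 1 H
  1 × C: no H
  1 × N: 1 H
  1 × O: 1 H
  1 × O (aromatic): no H
  1 × O: no H
  Total hydrogens = 7.
Molecular formula: C7H7NO3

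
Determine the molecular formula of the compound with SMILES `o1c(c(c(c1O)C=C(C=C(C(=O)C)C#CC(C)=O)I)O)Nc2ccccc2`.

C20H16INO5

Heavy atoms from the SMILES: 20 C, 1 I, 1 N, 5 O.
Implicit hydrogens by atom environment:
  6 × C: no H
  5 × C (aromatic): 1 H each → 5
  5 × C (aromatic): no H
  2 × C: 3 H each → 6
  2 × C: 1 H each → 2
  2 × O: 1 H each → 2
  2 × O: no H
  1 × I: no H
  1 × N: 1 H
  1 × O (aromatic): no H
  Total hydrogens = 16.
Molecular formula: C20H16INO5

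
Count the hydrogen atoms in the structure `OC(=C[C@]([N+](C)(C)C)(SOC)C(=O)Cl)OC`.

Hydrogens are implicit in SMILES; fill each atom to its normal valence:
  5 × C: 3 H each → 15
  3 × C: no H
  3 × O: no H
  1 × C: 1 H
  1 × Cl: no H
  1 × N (charge +1): no H
  1 × O: 1 H
  1 × S: no H
  Total hydrogens = 17.

17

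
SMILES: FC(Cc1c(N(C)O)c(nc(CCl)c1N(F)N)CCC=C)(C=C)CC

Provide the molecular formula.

Heavy atoms from the SMILES: 17 C, 1 Cl, 2 F, 4 N, 1 O.
Implicit hydrogens by atom environment:
  7 × C: 2 H each → 14
  5 × C (aromatic): no H
  2 × C: 3 H each → 6
  2 × C: 1 H each → 2
  2 × F: no H
  2 × N: no H
  1 × C: no H
  1 × Cl: no H
  1 × N: 2 H
  1 × N (aromatic): no H
  1 × O: 1 H
  Total hydrogens = 25.
Molecular formula: C17H25ClF2N4O

C17H25ClF2N4O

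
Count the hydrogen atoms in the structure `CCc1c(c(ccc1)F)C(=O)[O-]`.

Hydrogens are implicit in SMILES; fill each atom to its normal valence:
  3 × C (aromatic): 1 H each → 3
  3 × C (aromatic): no H
  1 × C: 3 H
  1 × C: 2 H
  1 × C: no H
  1 × F: no H
  1 × O: no H
  1 × O (charge -1): no H
  Total hydrogens = 8.

8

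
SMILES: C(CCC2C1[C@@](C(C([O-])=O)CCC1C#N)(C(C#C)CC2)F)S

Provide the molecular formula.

Heavy atoms from the SMILES: 17 C, 1 F, 1 N, 2 O, 1 S.
Implicit hydrogens by atom environment:
  7 × C: 2 H each → 14
  6 × C: 1 H each → 6
  4 × C: no H
  1 × F: no H
  1 × N: no H
  1 × O: no H
  1 × O (charge -1): no H
  1 × S: 1 H
  Total hydrogens = 21.
Net charge -1.
Molecular formula: C17H21FNO2S-

C17H21FNO2S-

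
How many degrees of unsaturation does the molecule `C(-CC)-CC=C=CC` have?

Molecular formula from the SMILES: C8H14.
DoU = (2C + 2 + N − H − X)/2 = (2·8 + 2 + 0 − 14 − 0)/2 = 4/2 = 2.
(Structurally: 0 ring(s) + 2 π bond(s) = 2.)

2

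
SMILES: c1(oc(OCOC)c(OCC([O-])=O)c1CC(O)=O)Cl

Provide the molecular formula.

Heavy atoms from the SMILES: 10 C, 1 Cl, 8 O.
Implicit hydrogens by atom environment:
  5 × O: no H
  4 × C (aromatic): no H
  3 × C: 2 H each → 6
  2 × C: no H
  1 × C: 3 H
  1 × Cl: no H
  1 × O: 1 H
  1 × O (aromatic): no H
  1 × O (charge -1): no H
  Total hydrogens = 10.
Net charge -1.
Molecular formula: C10H10ClO8-

C10H10ClO8-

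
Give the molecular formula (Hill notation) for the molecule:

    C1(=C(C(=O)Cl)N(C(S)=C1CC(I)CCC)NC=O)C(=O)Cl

Heavy atoms from the SMILES: 12 C, 2 Cl, 1 I, 2 N, 3 O, 1 S.
Implicit hydrogens by atom environment:
  4 × C (aromatic): no H
  3 × C: 2 H each → 6
  3 × O: no H
  2 × C: 1 H each → 2
  2 × C: no H
  2 × Cl: no H
  1 × C: 3 H
  1 × I: no H
  1 × N: 1 H
  1 × N (aromatic): no H
  1 × S: 1 H
  Total hydrogens = 13.
Molecular formula: C12H13Cl2IN2O3S

C12H13Cl2IN2O3S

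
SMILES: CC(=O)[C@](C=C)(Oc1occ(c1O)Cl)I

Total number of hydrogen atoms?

Hydrogens are implicit in SMILES; fill each atom to its normal valence:
  3 × C (aromatic): no H
  2 × C: no H
  2 × O: no H
  1 × C: 3 H
  1 × C: 2 H
  1 × C (aromatic): 1 H
  1 × C: 1 H
  1 × Cl: no H
  1 × I: no H
  1 × O: 1 H
  1 × O (aromatic): no H
  Total hydrogens = 8.

8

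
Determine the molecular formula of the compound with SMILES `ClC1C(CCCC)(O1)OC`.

Heavy atoms from the SMILES: 7 C, 1 Cl, 2 O.
Implicit hydrogens by atom environment:
  3 × C: 2 H each → 6
  2 × C: 3 H each → 6
  2 × O: no H
  1 × C: 1 H
  1 × C: no H
  1 × Cl: no H
  Total hydrogens = 13.
Molecular formula: C7H13ClO2

C7H13ClO2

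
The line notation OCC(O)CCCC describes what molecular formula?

C6H14O2

Heavy atoms from the SMILES: 6 C, 2 O.
Implicit hydrogens by atom environment:
  4 × C: 2 H each → 8
  2 × O: 1 H each → 2
  1 × C: 3 H
  1 × C: 1 H
  Total hydrogens = 14.
Molecular formula: C6H14O2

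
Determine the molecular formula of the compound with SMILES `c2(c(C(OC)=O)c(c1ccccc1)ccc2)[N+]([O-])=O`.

C14H11NO4

Heavy atoms from the SMILES: 14 C, 1 N, 4 O.
Implicit hydrogens by atom environment:
  8 × C (aromatic): 1 H each → 8
  4 × C (aromatic): no H
  3 × O: no H
  1 × C: 3 H
  1 × C: no H
  1 × N (charge +1): no H
  1 × O (charge -1): no H
  Total hydrogens = 11.
Molecular formula: C14H11NO4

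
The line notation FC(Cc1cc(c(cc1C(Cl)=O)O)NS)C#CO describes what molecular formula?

Heavy atoms from the SMILES: 11 C, 1 Cl, 1 F, 1 N, 3 O, 1 S.
Implicit hydrogens by atom environment:
  4 × C (aromatic): no H
  3 × C: no H
  2 × C (aromatic): 1 H each → 2
  2 × O: 1 H each → 2
  1 × C: 2 H
  1 × C: 1 H
  1 × Cl: no H
  1 × F: no H
  1 × N: 1 H
  1 × O: no H
  1 × S: 1 H
  Total hydrogens = 9.
Molecular formula: C11H9ClFNO3S

C11H9ClFNO3S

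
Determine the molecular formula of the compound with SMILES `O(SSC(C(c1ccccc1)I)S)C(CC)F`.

C11H14FIOS3

Heavy atoms from the SMILES: 11 C, 1 F, 1 I, 1 O, 3 S.
Implicit hydrogens by atom environment:
  5 × C (aromatic): 1 H each → 5
  3 × C: 1 H each → 3
  2 × S: no H
  1 × C: 3 H
  1 × C: 2 H
  1 × C (aromatic): no H
  1 × F: no H
  1 × I: no H
  1 × O: no H
  1 × S: 1 H
  Total hydrogens = 14.
Molecular formula: C11H14FIOS3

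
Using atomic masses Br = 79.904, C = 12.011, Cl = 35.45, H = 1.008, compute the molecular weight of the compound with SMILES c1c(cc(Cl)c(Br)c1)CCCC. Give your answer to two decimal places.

Molecular formula: C10H12BrCl.
M = 1×79.904 + 10×12.011 + 1×35.45 + 12×1.008 = 247.56 g/mol.

247.56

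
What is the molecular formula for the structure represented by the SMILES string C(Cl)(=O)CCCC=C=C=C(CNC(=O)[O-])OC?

Heavy atoms from the SMILES: 11 C, 1 Cl, 1 N, 4 O.
Implicit hydrogens by atom environment:
  5 × C: no H
  4 × C: 2 H each → 8
  3 × O: no H
  1 × C: 3 H
  1 × C: 1 H
  1 × Cl: no H
  1 × N: 1 H
  1 × O (charge -1): no H
  Total hydrogens = 13.
Net charge -1.
Molecular formula: C11H13ClNO4-

C11H13ClNO4-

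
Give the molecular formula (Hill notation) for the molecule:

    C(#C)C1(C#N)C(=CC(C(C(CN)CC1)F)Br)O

Heavy atoms from the SMILES: 1 Br, 12 C, 1 F, 2 N, 1 O.
Implicit hydrogens by atom environment:
  5 × C: 1 H each → 5
  4 × C: no H
  3 × C: 2 H each → 6
  1 × Br: no H
  1 × F: no H
  1 × N: 2 H
  1 × N: no H
  1 × O: 1 H
  Total hydrogens = 14.
Molecular formula: C12H14BrFN2O

C12H14BrFN2O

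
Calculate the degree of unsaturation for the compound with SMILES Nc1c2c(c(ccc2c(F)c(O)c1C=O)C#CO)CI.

Molecular formula from the SMILES: C14H9FINO3.
DoU = (2C + 2 + N − H − X)/2 = (2·14 + 2 + 1 − 9 − 2)/2 = 20/2 = 10.
(Structurally: 2 ring(s) + 8 π bond(s) = 10.)

10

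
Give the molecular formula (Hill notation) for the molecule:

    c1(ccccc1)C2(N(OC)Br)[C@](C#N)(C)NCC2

C13H16BrN3O

Heavy atoms from the SMILES: 1 Br, 13 C, 3 N, 1 O.
Implicit hydrogens by atom environment:
  5 × C (aromatic): 1 H each → 5
  3 × C: no H
  2 × C: 3 H each → 6
  2 × C: 2 H each → 4
  2 × N: no H
  1 × Br: no H
  1 × C (aromatic): no H
  1 × N: 1 H
  1 × O: no H
  Total hydrogens = 16.
Molecular formula: C13H16BrN3O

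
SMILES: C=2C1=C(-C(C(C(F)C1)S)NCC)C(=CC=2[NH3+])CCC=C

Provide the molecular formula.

C16H24FN2S+

Heavy atoms from the SMILES: 16 C, 1 F, 2 N, 1 S.
Implicit hydrogens by atom environment:
  5 × C: 2 H each → 10
  4 × C: 1 H each → 4
  4 × C (aromatic): no H
  2 × C (aromatic): 1 H each → 2
  1 × C: 3 H
  1 × F: no H
  1 × N (charge +1): 3 H
  1 × N: 1 H
  1 × S: 1 H
  Total hydrogens = 24.
Net charge +1.
Molecular formula: C16H24FN2S+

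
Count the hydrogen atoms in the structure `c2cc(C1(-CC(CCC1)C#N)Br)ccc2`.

Hydrogens are implicit in SMILES; fill each atom to its normal valence:
  5 × C (aromatic): 1 H each → 5
  4 × C: 2 H each → 8
  2 × C: no H
  1 × Br: no H
  1 × C: 1 H
  1 × C (aromatic): no H
  1 × N: no H
  Total hydrogens = 14.

14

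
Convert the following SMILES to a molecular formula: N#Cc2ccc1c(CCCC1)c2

C11H11N

Heavy atoms from the SMILES: 11 C, 1 N.
Implicit hydrogens by atom environment:
  4 × C: 2 H each → 8
  3 × C (aromatic): 1 H each → 3
  3 × C (aromatic): no H
  1 × C: no H
  1 × N: no H
  Total hydrogens = 11.
Molecular formula: C11H11N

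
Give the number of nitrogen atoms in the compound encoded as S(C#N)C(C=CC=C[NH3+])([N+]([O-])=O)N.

The symbol for nitrogen appears 4 times in the SMILES.

4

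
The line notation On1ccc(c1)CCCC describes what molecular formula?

Heavy atoms from the SMILES: 8 C, 1 N, 1 O.
Implicit hydrogens by atom environment:
  3 × C: 2 H each → 6
  3 × C (aromatic): 1 H each → 3
  1 × C: 3 H
  1 × C (aromatic): no H
  1 × N (aromatic): no H
  1 × O: 1 H
  Total hydrogens = 13.
Molecular formula: C8H13NO

C8H13NO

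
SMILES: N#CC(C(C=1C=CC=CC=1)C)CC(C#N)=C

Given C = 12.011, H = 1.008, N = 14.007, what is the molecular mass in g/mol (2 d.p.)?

210.28

Molecular formula: C14H14N2.
M = 14×12.011 + 14×1.008 + 2×14.007 = 210.28 g/mol.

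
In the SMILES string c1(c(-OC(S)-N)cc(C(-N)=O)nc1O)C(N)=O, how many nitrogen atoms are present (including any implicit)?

4

The symbol for nitrogen appears 4 times in the SMILES.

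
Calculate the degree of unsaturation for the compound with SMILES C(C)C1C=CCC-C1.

2

Molecular formula from the SMILES: C8H14.
DoU = (2C + 2 + N − H − X)/2 = (2·8 + 2 + 0 − 14 − 0)/2 = 4/2 = 2.
(Structurally: 1 ring(s) + 1 π bond(s) = 2.)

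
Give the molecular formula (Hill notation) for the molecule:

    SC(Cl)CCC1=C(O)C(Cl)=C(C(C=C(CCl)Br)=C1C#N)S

Heavy atoms from the SMILES: 1 Br, 13 C, 3 Cl, 1 N, 1 O, 2 S.
Implicit hydrogens by atom environment:
  6 × C (aromatic): no H
  3 × C: 2 H each → 6
  3 × Cl: no H
  2 × C: 1 H each → 2
  2 × C: no H
  2 × S: 1 H each → 2
  1 × Br: no H
  1 × N: no H
  1 × O: 1 H
  Total hydrogens = 11.
Molecular formula: C13H11BrCl3NOS2

C13H11BrCl3NOS2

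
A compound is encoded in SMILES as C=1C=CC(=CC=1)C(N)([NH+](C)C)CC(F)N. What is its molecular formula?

Heavy atoms from the SMILES: 11 C, 1 F, 3 N.
Implicit hydrogens by atom environment:
  5 × C (aromatic): 1 H each → 5
  2 × C: 3 H each → 6
  2 × N: 2 H each → 4
  1 × C: 2 H
  1 × C: 1 H
  1 × C: no H
  1 × C (aromatic): no H
  1 × F: no H
  1 × N (charge +1): 1 H
  Total hydrogens = 19.
Net charge +1.
Molecular formula: C11H19FN3+

C11H19FN3+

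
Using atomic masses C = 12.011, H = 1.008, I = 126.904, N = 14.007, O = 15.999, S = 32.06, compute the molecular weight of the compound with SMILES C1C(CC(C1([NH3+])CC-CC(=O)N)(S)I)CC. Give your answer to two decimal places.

357.27

Molecular formula: C11H22IN2OS+.
M = 11×12.011 + 22×1.008 + 1×126.904 + 2×14.007 + 1×15.999 + 1×32.06 = 357.27 g/mol.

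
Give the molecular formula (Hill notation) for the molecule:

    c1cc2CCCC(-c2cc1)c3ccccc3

C16H16

Heavy atoms from the SMILES: 16 C.
Implicit hydrogens by atom environment:
  9 × C (aromatic): 1 H each → 9
  3 × C: 2 H each → 6
  3 × C (aromatic): no H
  1 × C: 1 H
  Total hydrogens = 16.
Molecular formula: C16H16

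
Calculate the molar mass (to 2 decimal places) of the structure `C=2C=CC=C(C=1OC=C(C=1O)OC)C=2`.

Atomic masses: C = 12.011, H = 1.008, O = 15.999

190.20

Molecular formula: C11H10O3.
M = 11×12.011 + 10×1.008 + 3×15.999 = 190.20 g/mol.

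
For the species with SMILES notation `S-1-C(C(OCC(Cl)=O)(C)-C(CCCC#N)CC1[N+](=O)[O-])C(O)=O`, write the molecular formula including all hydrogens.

C13H17ClN2O6S

Heavy atoms from the SMILES: 13 C, 1 Cl, 2 N, 6 O, 1 S.
Implicit hydrogens by atom environment:
  5 × C: 2 H each → 10
  4 × C: no H
  4 × O: no H
  3 × C: 1 H each → 3
  1 × C: 3 H
  1 × Cl: no H
  1 × N (charge +1): no H
  1 × N: no H
  1 × O: 1 H
  1 × O (charge -1): no H
  1 × S: no H
  Total hydrogens = 17.
Molecular formula: C13H17ClN2O6S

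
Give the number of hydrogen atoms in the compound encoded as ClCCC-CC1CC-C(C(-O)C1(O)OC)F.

Hydrogens are implicit in SMILES; fill each atom to its normal valence:
  6 × C: 2 H each → 12
  3 × C: 1 H each → 3
  2 × O: 1 H each → 2
  1 × C: 3 H
  1 × C: no H
  1 × Cl: no H
  1 × F: no H
  1 × O: no H
  Total hydrogens = 20.

20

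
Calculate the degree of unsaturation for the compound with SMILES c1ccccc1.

4

Molecular formula from the SMILES: C6H6.
DoU = (2C + 2 + N − H − X)/2 = (2·6 + 2 + 0 − 6 − 0)/2 = 8/2 = 4.
(Structurally: 1 ring(s) + 3 π bond(s) = 4.)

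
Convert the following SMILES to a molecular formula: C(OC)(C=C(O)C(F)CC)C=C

C9H15FO2

Heavy atoms from the SMILES: 9 C, 1 F, 2 O.
Implicit hydrogens by atom environment:
  4 × C: 1 H each → 4
  2 × C: 3 H each → 6
  2 × C: 2 H each → 4
  1 × C: no H
  1 × F: no H
  1 × O: 1 H
  1 × O: no H
  Total hydrogens = 15.
Molecular formula: C9H15FO2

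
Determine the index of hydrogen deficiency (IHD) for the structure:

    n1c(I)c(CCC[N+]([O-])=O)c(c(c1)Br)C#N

Molecular formula from the SMILES: C9H7BrIN3O2.
DoU = (2C + 2 + N − H − X)/2 = (2·9 + 2 + 3 − 7 − 2)/2 = 14/2 = 7.
(Structurally: 1 ring(s) + 6 π bond(s) = 7.)

7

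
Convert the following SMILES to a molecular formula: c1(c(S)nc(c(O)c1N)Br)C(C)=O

C7H7BrN2O2S

Heavy atoms from the SMILES: 1 Br, 7 C, 2 N, 2 O, 1 S.
Implicit hydrogens by atom environment:
  5 × C (aromatic): no H
  1 × Br: no H
  1 × C: 3 H
  1 × C: no H
  1 × N: 2 H
  1 × N (aromatic): no H
  1 × O: 1 H
  1 × O: no H
  1 × S: 1 H
  Total hydrogens = 7.
Molecular formula: C7H7BrN2O2S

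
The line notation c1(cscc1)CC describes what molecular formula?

Heavy atoms from the SMILES: 6 C, 1 S.
Implicit hydrogens by atom environment:
  3 × C (aromatic): 1 H each → 3
  1 × C: 3 H
  1 × C: 2 H
  1 × C (aromatic): no H
  1 × S (aromatic): no H
  Total hydrogens = 8.
Molecular formula: C6H8S

C6H8S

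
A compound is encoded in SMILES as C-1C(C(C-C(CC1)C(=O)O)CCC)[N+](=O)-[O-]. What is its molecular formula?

Heavy atoms from the SMILES: 11 C, 1 N, 4 O.
Implicit hydrogens by atom environment:
  6 × C: 2 H each → 12
  3 × C: 1 H each → 3
  2 × O: no H
  1 × C: 3 H
  1 × C: no H
  1 × N (charge +1): no H
  1 × O: 1 H
  1 × O (charge -1): no H
  Total hydrogens = 19.
Molecular formula: C11H19NO4

C11H19NO4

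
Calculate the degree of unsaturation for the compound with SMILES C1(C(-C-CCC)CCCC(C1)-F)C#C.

3

Molecular formula from the SMILES: C13H21F.
DoU = (2C + 2 + N − H − X)/2 = (2·13 + 2 + 0 − 21 − 1)/2 = 6/2 = 3.
(Structurally: 1 ring(s) + 2 π bond(s) = 3.)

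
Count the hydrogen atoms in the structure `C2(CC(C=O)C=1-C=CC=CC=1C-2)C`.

Hydrogens are implicit in SMILES; fill each atom to its normal valence:
  4 × C (aromatic): 1 H each → 4
  3 × C: 1 H each → 3
  2 × C: 2 H each → 4
  2 × C (aromatic): no H
  1 × C: 3 H
  1 × O: no H
  Total hydrogens = 14.

14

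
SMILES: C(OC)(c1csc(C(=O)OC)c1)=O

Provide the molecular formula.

Heavy atoms from the SMILES: 8 C, 4 O, 1 S.
Implicit hydrogens by atom environment:
  4 × O: no H
  2 × C: 3 H each → 6
  2 × C (aromatic): 1 H each → 2
  2 × C (aromatic): no H
  2 × C: no H
  1 × S (aromatic): no H
  Total hydrogens = 8.
Molecular formula: C8H8O4S

C8H8O4S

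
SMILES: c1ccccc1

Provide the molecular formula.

Heavy atoms from the SMILES: 6 C.
Implicit hydrogens by atom environment:
  6 × C (aromatic): 1 H each → 6
  Total hydrogens = 6.
Molecular formula: C6H6

C6H6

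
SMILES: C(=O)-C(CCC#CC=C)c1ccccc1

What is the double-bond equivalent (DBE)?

Molecular formula from the SMILES: C14H14O.
DoU = (2C + 2 + N − H − X)/2 = (2·14 + 2 + 0 − 14 − 0)/2 = 16/2 = 8.
(Structurally: 1 ring(s) + 7 π bond(s) = 8.)

8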